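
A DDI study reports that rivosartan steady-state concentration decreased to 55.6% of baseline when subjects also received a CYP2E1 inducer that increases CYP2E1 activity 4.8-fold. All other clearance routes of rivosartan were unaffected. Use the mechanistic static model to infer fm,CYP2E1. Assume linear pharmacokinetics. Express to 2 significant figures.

CL'/CL = 1 / 0.556 = 1.799
4.8·fm + (1 − fm) = 1.799
fm = (1.799 − 1) / (4.8 − 1) = 0.21

0.21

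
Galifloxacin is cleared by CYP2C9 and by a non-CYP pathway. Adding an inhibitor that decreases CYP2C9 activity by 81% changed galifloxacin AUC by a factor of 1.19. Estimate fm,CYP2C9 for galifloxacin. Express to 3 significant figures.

0.197

Write x for the fraction cleared via CYP2C9. The observed AUC change means clearance fell to 1/1.19 = 0.8403 of baseline.
Setting x·0.19 + (1 − x) = 0.8403 and solving: x = (0.8403 − 1)/(0.19 − 1) = 0.197.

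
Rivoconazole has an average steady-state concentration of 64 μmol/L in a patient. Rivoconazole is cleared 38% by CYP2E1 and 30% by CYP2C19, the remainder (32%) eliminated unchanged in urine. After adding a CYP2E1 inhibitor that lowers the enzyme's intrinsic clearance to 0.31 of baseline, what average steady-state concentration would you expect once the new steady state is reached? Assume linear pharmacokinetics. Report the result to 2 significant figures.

The CYP2E1 pathway (38% of clearance) falls to 0.31× activity: 0.38 × 0.31 = 0.1178.
CYP2C19 (30%) and the residual 32% are unaffected.
New clearance relative to baseline: 0.1178 + 0.3 + 0.32 = 0.7378.
With dosing unchanged, average steady-state concentration scales as 1/CL: 64 / 0.7378 = 87 μmol/L.

87 μmol/L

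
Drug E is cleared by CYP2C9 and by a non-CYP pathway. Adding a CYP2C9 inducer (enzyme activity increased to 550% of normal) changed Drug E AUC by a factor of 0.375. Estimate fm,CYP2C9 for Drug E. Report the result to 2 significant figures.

CL'/CL = 1 / 0.375 = 2.667
5.5·fm + (1 − fm) = 2.667
fm = (2.667 − 1) / (5.5 − 1) = 0.37

0.37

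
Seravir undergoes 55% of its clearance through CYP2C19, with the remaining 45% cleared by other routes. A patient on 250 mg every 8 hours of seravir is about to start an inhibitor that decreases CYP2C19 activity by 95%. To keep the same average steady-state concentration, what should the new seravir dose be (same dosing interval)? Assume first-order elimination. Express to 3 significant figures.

CYP2C19: 0.55 × 0.05 = 0.0275
Other: 0.45 (unchanged)
CL_new/CL_old = 0.0275 + 0.45 = 0.4775.
Exposure is unchanged when dose changes in proportion to clearance. New dose = 250 mg × 0.4775 = 119 mg.

119 mg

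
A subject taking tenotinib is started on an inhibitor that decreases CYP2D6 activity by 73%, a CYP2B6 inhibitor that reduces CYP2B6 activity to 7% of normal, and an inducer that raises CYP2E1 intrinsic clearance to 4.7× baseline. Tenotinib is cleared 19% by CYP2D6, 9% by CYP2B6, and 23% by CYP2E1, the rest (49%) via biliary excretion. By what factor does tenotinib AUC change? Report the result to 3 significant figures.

The CYP2D6 pathway (19% of clearance) is reduced to 0.27× activity: 0.19 × 0.27 = 0.0513.
The CYP2B6 pathway (9% of clearance) is reduced to 0.07× activity: 0.09 × 0.07 = 0.0063.
The CYP2E1 pathway (23% of clearance) increases to 4.7× activity: 0.23 × 4.7 = 1.081.
The remaining 49% of clearance is unaffected.
CL_new/CL_old = 0.0513 + 0.0063 + 1.081 + 0.49 = 1.6286.
Because AUC varies inversely with clearance, the combined effect is 1 / 1.6286 = 0.614.

0.614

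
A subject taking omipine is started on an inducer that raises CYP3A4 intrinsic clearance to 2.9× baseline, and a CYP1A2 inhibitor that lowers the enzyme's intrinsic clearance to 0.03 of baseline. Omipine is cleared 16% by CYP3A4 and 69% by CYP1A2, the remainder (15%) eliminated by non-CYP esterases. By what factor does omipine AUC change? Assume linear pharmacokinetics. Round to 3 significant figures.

CYP3A4: 0.16 × 2.9 = 0.464
CYP1A2: 0.69 × 0.03 = 0.0207
Other: 0.15 (unchanged)
CL_new/CL_old = 0.464 + 0.0207 + 0.15 = 0.6347.
Net AUC ratio = 1 / 0.6347 = 1.58.

1.58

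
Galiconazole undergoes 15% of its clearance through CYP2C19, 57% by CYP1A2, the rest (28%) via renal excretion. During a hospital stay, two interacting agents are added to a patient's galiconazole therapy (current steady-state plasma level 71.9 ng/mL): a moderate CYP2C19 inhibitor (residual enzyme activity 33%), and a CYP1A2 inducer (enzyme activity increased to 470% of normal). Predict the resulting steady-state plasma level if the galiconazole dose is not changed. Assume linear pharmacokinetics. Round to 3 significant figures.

The CYP2C19 pathway (15% of clearance) falls to 0.33× activity: 0.15 × 0.33 = 0.0495.
The CYP1A2 pathway (57% of clearance) is boosted to 4.7× activity: 0.57 × 4.7 = 2.679.
Non-CYP routes (28%) are unchanged.
Relative clearance = 0.0495 + 2.679 + 0.28 = 3.0085.
Steady-state plasma level ∝ 1/CL: new value = 71.9 / 3.0085 = 23.9 ng/mL.

23.9 ng/mL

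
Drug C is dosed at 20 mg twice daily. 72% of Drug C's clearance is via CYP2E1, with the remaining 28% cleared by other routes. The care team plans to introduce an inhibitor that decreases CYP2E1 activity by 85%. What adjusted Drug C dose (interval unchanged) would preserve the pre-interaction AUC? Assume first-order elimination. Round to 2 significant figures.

7.8 mg

CYP2E1: 0.72 × 0.15 = 0.108
Other: 0.28 (unchanged)
CL_new/CL_old = 0.108 + 0.28 = 0.388.
Css,avg = (dose rate)/CL, so holding Css fixed requires dose ∝ CL: 20 × 0.388 = 7.8 mg.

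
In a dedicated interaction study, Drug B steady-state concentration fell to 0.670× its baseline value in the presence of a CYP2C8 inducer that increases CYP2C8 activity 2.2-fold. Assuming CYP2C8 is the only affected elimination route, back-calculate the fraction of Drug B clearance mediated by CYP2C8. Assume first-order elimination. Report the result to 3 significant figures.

0.410

Let fm be the CYP2C8 fraction. New clearance relative to baseline = fm × 2.2 + (1 − fm).
Steady-state concentration ratio = 1 / (new CL fraction), so new CL fraction = 1 / 0.670 = 1.493.
fm × 2.2 + 1 − fm = 1.493  ⇒  fm × (2.2 − 1) = 0.4925  ⇒  fm = 0.410.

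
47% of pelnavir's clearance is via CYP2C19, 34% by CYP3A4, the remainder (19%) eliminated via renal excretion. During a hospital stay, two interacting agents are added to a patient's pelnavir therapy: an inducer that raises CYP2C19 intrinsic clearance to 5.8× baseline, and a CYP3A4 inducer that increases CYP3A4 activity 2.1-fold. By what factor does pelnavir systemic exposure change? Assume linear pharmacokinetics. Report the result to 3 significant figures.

The CYP2C19 pathway (47% of clearance) rises to 5.8× activity: 0.47 × 5.8 = 2.726.
The CYP3A4 pathway (34% of clearance) increases to 2.1× activity: 0.34 × 2.1 = 0.714.
The remaining 19% of clearance is unaffected.
New clearance relative to baseline: 2.726 + 0.714 + 0.19 = 3.63.
Systemic exposure ∝ 1/CL: fold-change = 1 / 3.63 = 0.275.

0.275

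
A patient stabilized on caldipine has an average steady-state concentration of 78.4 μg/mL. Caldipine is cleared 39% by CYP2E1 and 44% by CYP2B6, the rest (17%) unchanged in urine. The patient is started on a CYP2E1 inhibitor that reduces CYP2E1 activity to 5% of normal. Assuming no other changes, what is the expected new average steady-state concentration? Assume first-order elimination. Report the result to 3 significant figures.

The CYP2E1 pathway (39% of clearance) is reduced to 0.05× activity: 0.39 × 0.05 = 0.0195.
CYP2B6 (44%) and the residual 17% are unaffected.
New clearance relative to baseline: 0.0195 + 0.44 + 0.17 = 0.6295.
With dosing unchanged, average steady-state concentration scales as 1/CL: 78.4 / 0.6295 = 125 μg/mL.

125 μg/mL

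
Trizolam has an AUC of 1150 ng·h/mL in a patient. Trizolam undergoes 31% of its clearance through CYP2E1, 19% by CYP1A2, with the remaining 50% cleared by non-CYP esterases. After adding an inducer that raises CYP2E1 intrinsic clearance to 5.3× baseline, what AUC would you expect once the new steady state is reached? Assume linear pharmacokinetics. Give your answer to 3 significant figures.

CYP2E1: 0.31 × 5.3 = 1.643
CYP1A2: 0.19 (unchanged)
Other: 0.5 (unchanged)
CL_new/CL_old = 1.643 + 0.19 + 0.5 = 2.333.
New AUC = baseline ÷ relative clearance = 1150 / 2.333 = 493 ng·h/mL.

493 ng·h/mL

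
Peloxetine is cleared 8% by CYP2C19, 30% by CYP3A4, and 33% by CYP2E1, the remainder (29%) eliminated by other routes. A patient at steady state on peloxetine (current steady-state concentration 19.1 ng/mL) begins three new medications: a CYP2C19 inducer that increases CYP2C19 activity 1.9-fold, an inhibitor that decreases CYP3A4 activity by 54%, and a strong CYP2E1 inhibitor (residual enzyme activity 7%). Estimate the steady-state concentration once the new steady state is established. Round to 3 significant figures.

CYP2C19: 0.08 × 1.9 = 0.152
CYP3A4: 0.3 × 0.46 = 0.138
CYP2E1: 0.33 × 0.07 = 0.0231
Other: 0.29 (unchanged)
CL_new/CL_old = 0.152 + 0.138 + 0.0231 + 0.29 = 0.6031.
Dividing the baseline by the relative clearance: 19.1 / 0.6031 = 31.7 ng/mL.

31.7 ng/mL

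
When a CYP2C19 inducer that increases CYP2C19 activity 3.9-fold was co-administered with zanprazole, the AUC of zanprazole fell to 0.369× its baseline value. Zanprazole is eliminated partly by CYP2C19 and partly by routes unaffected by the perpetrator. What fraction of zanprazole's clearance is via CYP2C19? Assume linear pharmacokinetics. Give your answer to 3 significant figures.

Let x = fm,CYP2C19. Because AUC ∝ 1/CL, relative clearance rose to 1/0.369 = 2.71.
Setting x·3.9 + (1 − x) = 2.71 and solving: x = (2.71 − 1)/(3.9 − 1) = 0.590.

0.590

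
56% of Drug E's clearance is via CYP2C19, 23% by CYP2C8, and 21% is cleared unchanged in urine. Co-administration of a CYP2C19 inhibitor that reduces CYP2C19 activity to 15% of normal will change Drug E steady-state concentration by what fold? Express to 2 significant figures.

1.9

CYP2C19: 0.56 × 0.15 = 0.084
CYP2C8: 0.23 (unchanged)
Other: 0.21 (unchanged)
Relative clearance = 0.084 + 0.23 + 0.21 = 0.524.
Since steady-state concentration ∝ 1/CL, the ratio is 1 / 0.524 = 1.9.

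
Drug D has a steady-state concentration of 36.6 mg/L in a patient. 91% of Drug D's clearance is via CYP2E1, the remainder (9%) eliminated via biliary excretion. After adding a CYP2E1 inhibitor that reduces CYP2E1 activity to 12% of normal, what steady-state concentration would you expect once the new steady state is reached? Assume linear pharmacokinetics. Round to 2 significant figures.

1.8 × 10² mg/L

The CYP2E1 pathway (91% of clearance) is reduced to 0.12× activity: 0.91 × 0.12 = 0.1092.
Non-CYP routes (9%) are unchanged.
CL_new/CL_old = 0.1092 + 0.09 = 0.1992.
Steady-state concentration ∝ 1/CL, so new value = 36.6 / 0.1992 = 1.8 × 10² mg/L.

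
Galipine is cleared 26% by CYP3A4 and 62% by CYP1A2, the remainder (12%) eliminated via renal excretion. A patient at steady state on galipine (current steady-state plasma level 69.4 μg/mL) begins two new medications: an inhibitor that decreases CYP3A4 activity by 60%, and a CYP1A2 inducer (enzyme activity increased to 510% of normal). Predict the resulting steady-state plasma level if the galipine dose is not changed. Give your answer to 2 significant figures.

20 μg/mL

The CYP3A4 pathway (26% of clearance) is reduced to 0.4× activity: 0.26 × 0.4 = 0.104.
The CYP1A2 pathway (62% of clearance) rises to 5.1× activity: 0.62 × 5.1 = 3.162.
The remaining 12% of clearance is unaffected.
CL_new/CL_old = 0.104 + 3.162 + 0.12 = 3.386.
Steady-state plasma level ∝ 1/CL: new value = 69.4 / 3.386 = 20 μg/mL.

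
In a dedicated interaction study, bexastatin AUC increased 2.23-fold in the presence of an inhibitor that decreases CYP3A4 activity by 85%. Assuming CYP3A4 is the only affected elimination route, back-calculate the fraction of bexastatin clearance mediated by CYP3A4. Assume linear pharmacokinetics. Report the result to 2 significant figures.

CL'/CL = 1 / 2.23 = 0.4484
0.15·fm + (1 − fm) = 0.4484
fm = (0.4484 − 1) / (0.15 − 1) = 0.65

0.65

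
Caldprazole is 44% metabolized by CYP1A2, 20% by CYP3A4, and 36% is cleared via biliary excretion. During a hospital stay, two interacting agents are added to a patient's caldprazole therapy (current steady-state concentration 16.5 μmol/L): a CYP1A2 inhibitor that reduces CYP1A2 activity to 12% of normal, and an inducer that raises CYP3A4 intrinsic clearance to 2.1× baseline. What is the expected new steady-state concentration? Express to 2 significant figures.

20 μmol/L

The CYP1A2 pathway (44% of clearance) drops to 0.12× activity: 0.44 × 0.12 = 0.0528.
The CYP3A4 pathway (20% of clearance) is boosted to 2.1× activity: 0.2 × 2.1 = 0.42.
The remaining 36% of clearance is unaffected.
Relative clearance = 0.0528 + 0.42 + 0.36 = 0.8328.
Steady-state concentration ∝ 1/CL: new value = 16.5 / 0.8328 = 20 μmol/L.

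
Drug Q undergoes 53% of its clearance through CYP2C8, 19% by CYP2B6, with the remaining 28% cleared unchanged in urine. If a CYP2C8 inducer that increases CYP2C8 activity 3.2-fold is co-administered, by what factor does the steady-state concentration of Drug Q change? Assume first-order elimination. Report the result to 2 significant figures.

The CYP2C8 pathway (53% of clearance) increases to 3.2× activity: 0.53 × 3.2 = 1.696.
CYP2B6 (19%) and the residual 28% are unaffected.
New clearance relative to baseline: 1.696 + 0.19 + 0.28 = 2.166.
Steady-state concentration ratio = CL_old/CL_new = 1 / 2.166 = 0.46.

0.46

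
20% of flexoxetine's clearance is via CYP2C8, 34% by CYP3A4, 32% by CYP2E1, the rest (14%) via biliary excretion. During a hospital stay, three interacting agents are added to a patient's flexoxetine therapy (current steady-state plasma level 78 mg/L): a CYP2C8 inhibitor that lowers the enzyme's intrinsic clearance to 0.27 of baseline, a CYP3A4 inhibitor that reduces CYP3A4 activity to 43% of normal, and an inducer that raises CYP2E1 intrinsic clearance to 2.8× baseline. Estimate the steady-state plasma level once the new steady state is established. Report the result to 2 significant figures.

63 mg/L

The CYP2C8 pathway (20% of clearance) drops to 0.27× activity: 0.2 × 0.27 = 0.054.
The CYP3A4 pathway (34% of clearance) drops to 0.43× activity: 0.34 × 0.43 = 0.1462.
The CYP2E1 pathway (32% of clearance) rises to 2.8× activity: 0.32 × 2.8 = 0.896.
Non-CYP routes (14%) are unchanged.
New clearance relative to baseline: 0.054 + 0.1462 + 0.896 + 0.14 = 1.2362.
New steady-state plasma level = 78 / 1.2362 = 63 mg/L (concentration scales inversely with clearance).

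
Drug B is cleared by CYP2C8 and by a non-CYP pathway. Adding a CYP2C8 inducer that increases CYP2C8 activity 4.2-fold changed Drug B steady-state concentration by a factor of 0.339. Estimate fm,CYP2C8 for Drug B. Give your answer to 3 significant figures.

0.609

CL'/CL = 1 / 0.339 = 2.95
4.2·fm + (1 − fm) = 2.95
fm = (2.95 − 1) / (4.2 − 1) = 0.609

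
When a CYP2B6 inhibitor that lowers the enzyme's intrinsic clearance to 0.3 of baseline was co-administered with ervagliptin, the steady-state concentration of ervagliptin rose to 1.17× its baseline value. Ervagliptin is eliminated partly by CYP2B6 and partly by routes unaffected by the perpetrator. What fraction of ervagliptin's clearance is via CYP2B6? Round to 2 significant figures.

0.21

Let fm be the CYP2B6 fraction. New clearance relative to baseline = fm × 0.3 + (1 − fm).
Steady-state concentration ratio = 1 / (new CL fraction), so new CL fraction = 1 / 1.17 = 0.8547.
fm × 0.3 + 1 − fm = 0.8547  ⇒  fm × (0.3 − 1) = −0.1453  ⇒  fm = 0.21.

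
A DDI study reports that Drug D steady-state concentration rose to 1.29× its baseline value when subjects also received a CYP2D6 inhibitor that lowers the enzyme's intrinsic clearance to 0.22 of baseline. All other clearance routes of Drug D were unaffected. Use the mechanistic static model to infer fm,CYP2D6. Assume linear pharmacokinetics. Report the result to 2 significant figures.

CL'/CL = 1 / 1.29 = 0.7752
0.22·fm + (1 − fm) = 0.7752
fm = (0.7752 − 1) / (0.22 − 1) = 0.29

0.29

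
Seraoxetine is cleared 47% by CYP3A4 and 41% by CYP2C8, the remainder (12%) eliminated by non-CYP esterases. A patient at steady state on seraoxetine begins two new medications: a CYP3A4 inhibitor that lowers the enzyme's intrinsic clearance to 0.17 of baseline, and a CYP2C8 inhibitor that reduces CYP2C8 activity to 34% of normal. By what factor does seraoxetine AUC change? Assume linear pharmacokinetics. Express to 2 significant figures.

2.9

The CYP3A4 pathway (47% of clearance) is reduced to 0.17× activity: 0.47 × 0.17 = 0.0799.
The CYP2C8 pathway (41% of clearance) falls to 0.34× activity: 0.41 × 0.34 = 0.1394.
The remaining 12% of clearance is unaffected.
CL_new/CL_old = 0.0799 + 0.1394 + 0.12 = 0.3393.
AUC ∝ 1/CL: fold-change = 1 / 0.3393 = 2.9.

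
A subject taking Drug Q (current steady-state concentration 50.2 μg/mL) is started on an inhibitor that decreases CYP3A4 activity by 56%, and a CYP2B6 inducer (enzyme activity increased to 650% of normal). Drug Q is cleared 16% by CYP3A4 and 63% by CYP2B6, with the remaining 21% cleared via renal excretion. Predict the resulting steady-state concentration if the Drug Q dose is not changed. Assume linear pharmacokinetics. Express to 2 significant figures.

The CYP3A4 pathway (16% of clearance) is reduced to 0.44× activity: 0.16 × 0.44 = 0.0704.
The CYP2B6 pathway (63% of clearance) is boosted to 6.5× activity: 0.63 × 6.5 = 4.095.
Non-CYP routes (21%) are unchanged.
New clearance relative to baseline: 0.0704 + 4.095 + 0.21 = 4.3754.
Dividing the baseline by the relative clearance: 50.2 / 4.3754 = 11 μg/mL.

11 μg/mL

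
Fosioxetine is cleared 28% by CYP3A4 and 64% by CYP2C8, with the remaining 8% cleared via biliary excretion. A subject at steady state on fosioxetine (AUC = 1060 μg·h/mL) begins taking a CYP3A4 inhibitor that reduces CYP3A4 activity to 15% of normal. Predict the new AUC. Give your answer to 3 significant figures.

The CYP3A4 pathway (28% of clearance) drops to 0.15× activity: 0.28 × 0.15 = 0.042.
CYP2C8 (64%) and the residual 8% are unaffected.
New clearance relative to baseline: 0.042 + 0.64 + 0.08 = 0.762.
New AUC = baseline ÷ relative clearance = 1060 / 0.762 = 1.39 × 10³ μg·h/mL.

1.39 × 10³ μg·h/mL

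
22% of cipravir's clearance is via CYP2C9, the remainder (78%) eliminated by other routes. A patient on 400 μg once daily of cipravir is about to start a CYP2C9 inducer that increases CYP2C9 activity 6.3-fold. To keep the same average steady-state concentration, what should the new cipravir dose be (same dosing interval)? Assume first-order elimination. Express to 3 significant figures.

866 μg

The CYP2C9 pathway (22% of clearance) rises to 6.3× activity: 0.22 × 6.3 = 1.386.
Non-CYP routes (78%) are unchanged.
Relative clearance = 1.386 + 0.78 = 2.166.
Exposure is unchanged when dose changes in proportion to clearance. New dose = 400 μg × 2.166 = 866 μg.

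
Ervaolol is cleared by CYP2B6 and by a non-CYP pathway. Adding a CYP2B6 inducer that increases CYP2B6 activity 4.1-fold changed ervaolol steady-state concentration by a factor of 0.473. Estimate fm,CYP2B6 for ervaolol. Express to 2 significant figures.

CL'/CL = 1 / 0.473 = 2.114
4.1·fm + (1 − fm) = 2.114
fm = (2.114 − 1) / (4.1 − 1) = 0.36

0.36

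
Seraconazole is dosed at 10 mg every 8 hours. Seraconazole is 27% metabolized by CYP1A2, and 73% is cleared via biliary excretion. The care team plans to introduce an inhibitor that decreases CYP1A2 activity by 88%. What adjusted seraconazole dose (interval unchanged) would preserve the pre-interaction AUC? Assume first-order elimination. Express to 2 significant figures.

7.6 mg

The CYP1A2 pathway (27% of clearance) falls to 0.12× activity: 0.27 × 0.12 = 0.0324.
The remaining 73% of clearance is unaffected.
CL_new/CL_old = 0.0324 + 0.73 = 0.7624.
Css,avg = (dose rate)/CL, so holding Css fixed requires dose ∝ CL: 10 × 0.7624 = 7.6 mg.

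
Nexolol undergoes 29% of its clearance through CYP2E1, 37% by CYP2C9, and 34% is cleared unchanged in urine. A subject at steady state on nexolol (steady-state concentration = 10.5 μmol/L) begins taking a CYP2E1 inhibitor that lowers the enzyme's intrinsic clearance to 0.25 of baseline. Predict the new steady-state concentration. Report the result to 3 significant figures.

13.4 μmol/L

The CYP2E1 pathway (29% of clearance) falls to 0.25× activity: 0.29 × 0.25 = 0.0725.
CYP2C9 (37%) and the residual 34% are unaffected.
CL_new/CL_old = 0.0725 + 0.37 + 0.34 = 0.7825.
With dosing unchanged, steady-state concentration scales as 1/CL: 10.5 / 0.7825 = 13.4 μmol/L.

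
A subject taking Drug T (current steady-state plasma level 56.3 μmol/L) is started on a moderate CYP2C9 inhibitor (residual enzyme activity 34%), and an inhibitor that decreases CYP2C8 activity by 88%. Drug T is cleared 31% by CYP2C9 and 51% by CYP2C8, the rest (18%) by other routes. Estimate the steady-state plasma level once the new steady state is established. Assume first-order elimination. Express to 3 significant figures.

The CYP2C9 pathway (31% of clearance) falls to 0.34× activity: 0.31 × 0.34 = 0.1054.
The CYP2C8 pathway (51% of clearance) falls to 0.12× activity: 0.51 × 0.12 = 0.0612.
Non-CYP routes (18%) are unchanged.
CL_new/CL_old = 0.1054 + 0.0612 + 0.18 = 0.3466.
New steady-state plasma level = 56.3 / 0.3466 = 162 μmol/L (concentration scales inversely with clearance).

162 μmol/L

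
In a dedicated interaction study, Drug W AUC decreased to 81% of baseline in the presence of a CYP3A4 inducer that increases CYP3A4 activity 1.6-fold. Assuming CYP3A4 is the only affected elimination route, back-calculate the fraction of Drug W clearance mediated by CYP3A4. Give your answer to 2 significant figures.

0.39

CL'/CL = 1 / 0.810 = 1.235
1.6·fm + (1 − fm) = 1.235
fm = (1.235 − 1) / (1.6 − 1) = 0.39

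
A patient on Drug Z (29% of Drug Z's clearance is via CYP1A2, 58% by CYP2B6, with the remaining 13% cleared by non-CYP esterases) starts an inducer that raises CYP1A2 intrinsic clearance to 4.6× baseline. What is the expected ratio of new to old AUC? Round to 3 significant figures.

CYP1A2: 0.29 × 4.6 = 1.334
CYP2B6: 0.58 (unchanged)
Other: 0.13 (unchanged)
Relative clearance = 1.334 + 0.58 + 0.13 = 2.044.
Since AUC ∝ 1/CL, the ratio is 1 / 2.044 = 0.489.

0.489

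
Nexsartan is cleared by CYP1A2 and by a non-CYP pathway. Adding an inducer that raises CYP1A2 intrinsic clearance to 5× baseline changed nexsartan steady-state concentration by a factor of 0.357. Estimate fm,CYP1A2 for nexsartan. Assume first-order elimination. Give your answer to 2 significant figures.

0.45

Write x for the fraction cleared via CYP1A2. The observed steady-state concentration change means clearance rose to 1/0.357 = 2.801 of baseline.
Only the CYP1A2 route changed, so 2.801 = x·5 + (1 − x), giving x = 0.45.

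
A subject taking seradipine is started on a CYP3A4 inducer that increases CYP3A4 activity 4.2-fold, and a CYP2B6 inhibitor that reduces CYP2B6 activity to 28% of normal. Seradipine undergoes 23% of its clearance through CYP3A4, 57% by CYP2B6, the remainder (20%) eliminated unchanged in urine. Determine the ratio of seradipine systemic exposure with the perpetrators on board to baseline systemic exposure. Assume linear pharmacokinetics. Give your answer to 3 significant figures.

The CYP3A4 pathway (23% of clearance) is boosted to 4.2× activity: 0.23 × 4.2 = 0.966.
The CYP2B6 pathway (57% of clearance) is reduced to 0.28× activity: 0.57 × 0.28 = 0.1596.
The remaining 20% of clearance is unaffected.
Relative clearance = 0.966 + 0.1596 + 0.2 = 1.3256.
Systemic exposure ∝ 1/CL: fold-change = 1 / 1.3256 = 0.754.

0.754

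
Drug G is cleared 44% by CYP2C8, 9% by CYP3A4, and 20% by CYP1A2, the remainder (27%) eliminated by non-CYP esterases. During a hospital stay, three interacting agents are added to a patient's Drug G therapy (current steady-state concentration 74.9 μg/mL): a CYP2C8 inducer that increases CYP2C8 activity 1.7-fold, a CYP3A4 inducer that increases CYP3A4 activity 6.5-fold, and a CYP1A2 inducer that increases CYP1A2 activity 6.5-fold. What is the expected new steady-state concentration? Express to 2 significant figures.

26 μg/mL

The CYP2C8 pathway (44% of clearance) rises to 1.7× activity: 0.44 × 1.7 = 0.748.
The CYP3A4 pathway (9% of clearance) is boosted to 6.5× activity: 0.09 × 6.5 = 0.585.
The CYP1A2 pathway (20% of clearance) rises to 6.5× activity: 0.2 × 6.5 = 1.3.
Non-CYP routes (27%) are unchanged.
Relative clearance = 0.748 + 0.585 + 1.3 + 0.27 = 2.903.
Steady-state concentration ∝ 1/CL: new value = 74.9 / 2.903 = 26 μg/mL.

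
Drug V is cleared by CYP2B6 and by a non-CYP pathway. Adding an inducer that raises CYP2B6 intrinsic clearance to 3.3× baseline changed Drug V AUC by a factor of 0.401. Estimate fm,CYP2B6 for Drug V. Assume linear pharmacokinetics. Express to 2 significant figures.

CL'/CL = 1 / 0.401 = 2.494
3.3·fm + (1 − fm) = 2.494
fm = (2.494 − 1) / (3.3 − 1) = 0.65

0.65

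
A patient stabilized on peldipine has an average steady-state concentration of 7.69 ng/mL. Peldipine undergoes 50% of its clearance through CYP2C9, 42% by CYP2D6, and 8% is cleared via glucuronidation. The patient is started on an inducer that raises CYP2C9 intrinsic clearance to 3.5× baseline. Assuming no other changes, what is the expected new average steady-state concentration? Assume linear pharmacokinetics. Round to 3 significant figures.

CYP2C9: 0.5 × 3.5 = 1.75
CYP2D6: 0.42 (unchanged)
Other: 0.08 (unchanged)
New clearance relative to baseline: 1.75 + 0.42 + 0.08 = 2.25.
Average steady-state concentration ∝ 1/CL, so new value = 7.69 / 2.25 = 3.42 ng/mL.

3.42 ng/mL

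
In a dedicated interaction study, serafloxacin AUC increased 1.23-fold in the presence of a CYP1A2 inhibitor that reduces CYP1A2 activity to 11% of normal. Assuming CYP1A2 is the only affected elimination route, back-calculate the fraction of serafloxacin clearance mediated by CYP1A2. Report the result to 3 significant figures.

CL'/CL = 1 / 1.23 = 0.813
0.11·fm + (1 − fm) = 0.813
fm = (0.813 − 1) / (0.11 − 1) = 0.210

0.210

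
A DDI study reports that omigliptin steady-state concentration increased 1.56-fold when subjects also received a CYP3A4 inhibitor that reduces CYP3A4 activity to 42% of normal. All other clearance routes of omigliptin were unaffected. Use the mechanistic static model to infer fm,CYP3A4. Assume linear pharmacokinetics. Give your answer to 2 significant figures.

Let x = fm,CYP3A4. Because steady-state concentration ∝ 1/CL, relative clearance fell to 1/1.56 = 0.641.
Setting x·0.42 + (1 − x) = 0.641 and solving: x = (0.641 − 1)/(0.42 − 1) = 0.62.

0.62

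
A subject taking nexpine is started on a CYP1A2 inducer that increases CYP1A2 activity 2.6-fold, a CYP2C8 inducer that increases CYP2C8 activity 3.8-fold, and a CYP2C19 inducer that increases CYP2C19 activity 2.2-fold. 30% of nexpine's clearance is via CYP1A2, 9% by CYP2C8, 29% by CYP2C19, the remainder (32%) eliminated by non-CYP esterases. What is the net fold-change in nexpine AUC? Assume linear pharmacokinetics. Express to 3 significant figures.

The CYP1A2 pathway (30% of clearance) rises to 2.6× activity: 0.3 × 2.6 = 0.78.
The CYP2C8 pathway (9% of clearance) is boosted to 3.8× activity: 0.09 × 3.8 = 0.342.
The CYP2C19 pathway (29% of clearance) rises to 2.2× activity: 0.29 × 2.2 = 0.638.
Non-CYP routes (32%) are unchanged.
Relative clearance = 0.78 + 0.342 + 0.638 + 0.32 = 2.08.
AUC ∝ 1/CL: fold-change = 1 / 2.08 = 0.481.

0.481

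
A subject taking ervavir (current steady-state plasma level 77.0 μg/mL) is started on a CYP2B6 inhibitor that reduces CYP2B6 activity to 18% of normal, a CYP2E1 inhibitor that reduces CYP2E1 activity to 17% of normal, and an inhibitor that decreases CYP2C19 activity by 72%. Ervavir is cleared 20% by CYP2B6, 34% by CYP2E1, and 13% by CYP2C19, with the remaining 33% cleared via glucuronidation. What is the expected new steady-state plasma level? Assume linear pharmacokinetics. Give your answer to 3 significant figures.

The CYP2B6 pathway (20% of clearance) is reduced to 0.18× activity: 0.2 × 0.18 = 0.036.
The CYP2E1 pathway (34% of clearance) drops to 0.17× activity: 0.34 × 0.17 = 0.0578.
The CYP2C19 pathway (13% of clearance) falls to 0.28× activity: 0.13 × 0.28 = 0.0364.
Non-CYP routes (33%) are unchanged.
New clearance relative to baseline: 0.036 + 0.0578 + 0.0364 + 0.33 = 0.4602.
New steady-state plasma level = 77.0 / 0.4602 = 167 μg/mL (concentration scales inversely with clearance).

167 μg/mL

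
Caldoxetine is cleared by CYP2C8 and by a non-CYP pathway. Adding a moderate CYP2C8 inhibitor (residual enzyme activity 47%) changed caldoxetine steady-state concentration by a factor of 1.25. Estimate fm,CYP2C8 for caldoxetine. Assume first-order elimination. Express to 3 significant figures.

0.377

CL'/CL = 1 / 1.25 = 0.8
0.47·fm + (1 − fm) = 0.8
fm = (0.8 − 1) / (0.47 − 1) = 0.377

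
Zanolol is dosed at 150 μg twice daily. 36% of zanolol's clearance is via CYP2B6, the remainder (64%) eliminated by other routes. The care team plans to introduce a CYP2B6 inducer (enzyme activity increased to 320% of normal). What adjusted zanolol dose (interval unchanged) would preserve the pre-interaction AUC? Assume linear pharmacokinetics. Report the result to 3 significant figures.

The CYP2B6 pathway (36% of clearance) is boosted to 3.2× activity: 0.36 × 3.2 = 1.152.
The remaining 64% of clearance is unaffected.
New clearance relative to baseline: 1.152 + 0.64 = 1.792.
Css,avg = (dose rate)/CL, so holding Css fixed requires dose ∝ CL: 150 × 1.792 = 269 μg.

269 μg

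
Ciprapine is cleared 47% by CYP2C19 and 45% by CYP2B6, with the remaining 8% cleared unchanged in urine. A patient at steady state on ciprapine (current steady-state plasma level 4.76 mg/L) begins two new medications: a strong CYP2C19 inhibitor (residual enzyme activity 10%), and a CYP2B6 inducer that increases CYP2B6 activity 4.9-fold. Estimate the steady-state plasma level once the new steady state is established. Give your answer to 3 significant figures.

The CYP2C19 pathway (47% of clearance) is reduced to 0.1× activity: 0.47 × 0.1 = 0.047.
The CYP2B6 pathway (45% of clearance) increases to 4.9× activity: 0.45 × 4.9 = 2.205.
The remaining 8% of clearance is unaffected.
Relative clearance = 0.047 + 2.205 + 0.08 = 2.332.
Dividing the baseline by the relative clearance: 4.76 / 2.332 = 2.04 mg/L.

2.04 mg/L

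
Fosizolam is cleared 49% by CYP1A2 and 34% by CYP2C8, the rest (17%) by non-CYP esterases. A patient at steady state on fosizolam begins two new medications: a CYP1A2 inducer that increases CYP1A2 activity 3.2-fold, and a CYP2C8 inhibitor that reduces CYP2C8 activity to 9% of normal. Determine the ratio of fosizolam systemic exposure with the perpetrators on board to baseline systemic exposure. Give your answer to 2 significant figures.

The CYP1A2 pathway (49% of clearance) is boosted to 3.2× activity: 0.49 × 3.2 = 1.568.
The CYP2C8 pathway (34% of clearance) falls to 0.09× activity: 0.34 × 0.09 = 0.0306.
Non-CYP routes (17%) are unchanged.
New clearance relative to baseline: 1.568 + 0.0306 + 0.17 = 1.7686.
Net systemic exposure ratio = 1 / 1.7686 = 0.57.

0.57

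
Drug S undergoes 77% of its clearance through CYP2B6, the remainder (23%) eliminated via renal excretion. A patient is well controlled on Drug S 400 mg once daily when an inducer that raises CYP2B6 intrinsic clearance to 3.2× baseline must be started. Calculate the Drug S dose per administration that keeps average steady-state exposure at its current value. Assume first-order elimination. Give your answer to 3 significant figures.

1.08 × 10³ mg

The CYP2B6 pathway (77% of clearance) rises to 3.2× activity: 0.77 × 3.2 = 2.464.
Non-CYP routes (23%) are unchanged.
Relative clearance = 2.464 + 0.23 = 2.694.
Css,avg = (dose rate)/CL, so holding Css fixed requires dose ∝ CL: 400 × 2.694 = 1.08 × 10³ mg.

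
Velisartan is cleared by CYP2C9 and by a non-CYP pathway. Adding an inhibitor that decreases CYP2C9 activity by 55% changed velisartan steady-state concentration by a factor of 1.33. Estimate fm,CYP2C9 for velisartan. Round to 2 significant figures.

CL'/CL = 1 / 1.33 = 0.7519
0.45·fm + (1 − fm) = 0.7519
fm = (0.7519 − 1) / (0.45 − 1) = 0.45

0.45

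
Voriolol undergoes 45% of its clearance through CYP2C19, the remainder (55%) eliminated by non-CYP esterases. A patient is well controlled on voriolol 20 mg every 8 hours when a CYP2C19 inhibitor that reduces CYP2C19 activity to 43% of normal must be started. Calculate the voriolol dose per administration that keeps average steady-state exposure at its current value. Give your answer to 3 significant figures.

The CYP2C19 pathway (45% of clearance) drops to 0.43× activity: 0.45 × 0.43 = 0.1935.
Non-CYP routes (55%) are unchanged.
New clearance relative to baseline: 0.1935 + 0.55 = 0.7435.
Exposure is unchanged when dose changes in proportion to clearance. New dose = 20 mg × 0.7435 = 14.9 mg.

14.9 mg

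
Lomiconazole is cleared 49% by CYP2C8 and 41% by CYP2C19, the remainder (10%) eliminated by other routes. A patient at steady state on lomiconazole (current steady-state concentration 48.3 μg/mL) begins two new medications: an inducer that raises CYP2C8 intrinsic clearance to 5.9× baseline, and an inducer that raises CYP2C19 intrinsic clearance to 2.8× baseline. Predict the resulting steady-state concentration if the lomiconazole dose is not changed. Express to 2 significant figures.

12 μg/mL

The CYP2C8 pathway (49% of clearance) increases to 5.9× activity: 0.49 × 5.9 = 2.891.
The CYP2C19 pathway (41% of clearance) increases to 2.8× activity: 0.41 × 2.8 = 1.148.
Non-CYP routes (10%) are unchanged.
New clearance relative to baseline: 2.891 + 1.148 + 0.1 = 4.139.
Dividing the baseline by the relative clearance: 48.3 / 4.139 = 12 μg/mL.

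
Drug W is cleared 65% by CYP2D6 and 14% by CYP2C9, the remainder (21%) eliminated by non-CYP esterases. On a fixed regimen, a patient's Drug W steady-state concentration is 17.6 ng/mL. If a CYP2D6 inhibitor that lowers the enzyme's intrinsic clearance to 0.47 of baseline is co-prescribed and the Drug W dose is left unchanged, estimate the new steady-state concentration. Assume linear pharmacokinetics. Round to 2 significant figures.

The CYP2D6 pathway (65% of clearance) falls to 0.47× activity: 0.65 × 0.47 = 0.3055.
CYP2C9 (14%) and the residual 21% are unaffected.
CL_new/CL_old = 0.3055 + 0.14 + 0.21 = 0.6555.
New steady-state concentration = baseline ÷ relative clearance = 17.6 / 0.6555 = 27 ng/mL.

27 ng/mL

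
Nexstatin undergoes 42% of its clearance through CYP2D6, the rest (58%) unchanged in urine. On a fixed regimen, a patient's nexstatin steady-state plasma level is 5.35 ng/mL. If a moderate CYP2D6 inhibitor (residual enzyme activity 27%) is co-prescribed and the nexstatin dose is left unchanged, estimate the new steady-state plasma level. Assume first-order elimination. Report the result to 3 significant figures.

The CYP2D6 pathway (42% of clearance) drops to 0.27× activity: 0.42 × 0.27 = 0.1134.
The remaining 58% of clearance is unaffected.
New clearance relative to baseline: 0.1134 + 0.58 = 0.6934.
Steady-state plasma level ∝ 1/CL, so new value = 5.35 / 0.6934 = 7.72 ng/mL.

7.72 ng/mL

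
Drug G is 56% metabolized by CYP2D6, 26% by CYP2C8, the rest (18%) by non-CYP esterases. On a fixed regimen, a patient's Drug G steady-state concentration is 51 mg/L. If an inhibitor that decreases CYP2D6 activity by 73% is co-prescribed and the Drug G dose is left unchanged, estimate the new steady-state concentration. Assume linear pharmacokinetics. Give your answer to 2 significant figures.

CYP2D6: 0.56 × 0.27 = 0.1512
CYP2C8: 0.26 (unchanged)
Other: 0.18 (unchanged)
CL_new/CL_old = 0.1512 + 0.26 + 0.18 = 0.5912.
With dosing unchanged, steady-state concentration scales as 1/CL: 51 / 0.5912 = 86 mg/L.

86 mg/L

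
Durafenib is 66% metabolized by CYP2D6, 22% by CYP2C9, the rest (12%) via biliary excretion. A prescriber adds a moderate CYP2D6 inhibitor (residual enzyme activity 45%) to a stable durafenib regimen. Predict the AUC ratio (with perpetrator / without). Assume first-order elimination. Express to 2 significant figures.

1.6

The CYP2D6 pathway (66% of clearance) falls to 0.45× activity: 0.66 × 0.45 = 0.297.
CYP2C9 (22%) and the residual 12% are unaffected.
CL_new/CL_old = 0.297 + 0.22 + 0.12 = 0.637.
Since AUC ∝ 1/CL, the ratio is 1 / 0.637 = 1.6.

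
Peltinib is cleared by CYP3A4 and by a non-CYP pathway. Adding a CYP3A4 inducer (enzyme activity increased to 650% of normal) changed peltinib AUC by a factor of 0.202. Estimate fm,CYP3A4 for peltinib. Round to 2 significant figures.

0.72

Let x = fm,CYP3A4. Because AUC ∝ 1/CL, relative clearance rose to 1/0.202 = 4.95.
Setting x·6.5 + (1 − x) = 4.95 and solving: x = (4.95 − 1)/(6.5 − 1) = 0.72.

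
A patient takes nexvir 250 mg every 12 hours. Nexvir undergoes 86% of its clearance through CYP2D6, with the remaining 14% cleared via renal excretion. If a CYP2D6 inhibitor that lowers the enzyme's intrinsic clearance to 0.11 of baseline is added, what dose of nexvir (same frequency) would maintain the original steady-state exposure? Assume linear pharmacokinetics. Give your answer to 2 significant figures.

The CYP2D6 pathway (86% of clearance) is reduced to 0.11× activity: 0.86 × 0.11 = 0.0946.
The remaining 14% of clearance is unaffected.
New clearance relative to baseline: 0.0946 + 0.14 = 0.2346.
To maintain the same steady-state level, dose must scale with clearance: new dose = 250 × 0.2346 = 59 mg.

59 mg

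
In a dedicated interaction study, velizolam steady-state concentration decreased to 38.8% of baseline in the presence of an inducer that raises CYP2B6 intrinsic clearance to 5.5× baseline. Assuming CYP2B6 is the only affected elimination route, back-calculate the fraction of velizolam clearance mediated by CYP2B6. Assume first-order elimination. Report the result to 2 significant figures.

Write x for the fraction cleared via CYP2B6. The observed steady-state concentration change means clearance rose to 1/0.388 = 2.577 of baseline.
Setting x·5.5 + (1 − x) = 2.577 and solving: x = (2.577 − 1)/(5.5 − 1) = 0.35.

0.35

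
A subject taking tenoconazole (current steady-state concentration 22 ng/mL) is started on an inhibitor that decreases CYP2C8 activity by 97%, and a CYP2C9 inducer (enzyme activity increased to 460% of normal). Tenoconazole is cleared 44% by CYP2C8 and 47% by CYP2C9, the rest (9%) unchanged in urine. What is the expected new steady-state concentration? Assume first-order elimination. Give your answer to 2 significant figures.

9.7 ng/mL

CYP2C8: 0.44 × 0.03 = 0.0132
CYP2C9: 0.47 × 4.6 = 2.162
Other: 0.09 (unchanged)
CL_new/CL_old = 0.0132 + 2.162 + 0.09 = 2.2652.
Dividing the baseline by the relative clearance: 22 / 2.2652 = 9.7 ng/mL.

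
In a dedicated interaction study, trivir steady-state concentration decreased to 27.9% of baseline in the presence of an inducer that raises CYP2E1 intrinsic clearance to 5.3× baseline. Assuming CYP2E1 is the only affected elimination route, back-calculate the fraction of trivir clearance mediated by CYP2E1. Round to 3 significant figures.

0.601

CL'/CL = 1 / 0.279 = 3.584
5.3·fm + (1 − fm) = 3.584
fm = (3.584 − 1) / (5.3 − 1) = 0.601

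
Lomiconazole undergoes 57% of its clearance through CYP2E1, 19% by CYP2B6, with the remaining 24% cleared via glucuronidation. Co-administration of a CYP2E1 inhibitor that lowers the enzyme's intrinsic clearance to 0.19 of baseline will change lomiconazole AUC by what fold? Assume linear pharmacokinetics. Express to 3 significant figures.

The CYP2E1 pathway (57% of clearance) falls to 0.19× activity: 0.57 × 0.19 = 0.1083.
CYP2B6 (19%) and the residual 24% are unaffected.
New clearance relative to baseline: 0.1083 + 0.19 + 0.24 = 0.5383.
AUC is inversely proportional to clearance, so the fold-change is 1 / 0.5383 = 1.86.

1.86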